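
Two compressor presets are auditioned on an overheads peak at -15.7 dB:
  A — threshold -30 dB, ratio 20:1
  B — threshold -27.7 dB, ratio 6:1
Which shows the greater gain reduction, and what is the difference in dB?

A, by 3.585 dB

A: overshoot 14.3 dB → output overshoot 0.715 dB → GR 13.585 dB.
B: overshoot 12 dB → output overshoot 2 dB → GR 10 dB.
A reduces 3.585 dB more.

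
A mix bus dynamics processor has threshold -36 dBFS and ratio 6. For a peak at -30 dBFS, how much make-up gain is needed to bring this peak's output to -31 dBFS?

Overshoot 6 dB → 6/6 = 1 dB after compression, so the compressed level is -36 + 1 = -35 dBFS.
Make-up = target − compressed = -31 − (-35) = 4 dB.

4 dB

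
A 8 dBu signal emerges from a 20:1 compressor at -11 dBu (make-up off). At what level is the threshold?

-12 dBu

Input is 20 dB above T (since output overshoot × R = input overshoot: (-11 − T)·20 = 8 − T gives T = -12 dBu).
Check: -12 + (8 − (-12))/20 = -12 + 1 = -11 dBu. ✓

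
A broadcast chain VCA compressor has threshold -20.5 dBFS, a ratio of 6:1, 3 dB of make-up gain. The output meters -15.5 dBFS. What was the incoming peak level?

-8.5 dBFS

Stripping the +3 dB make-up gives -18.5 dBFS at the gain stage.
The compressed level sits -18.5 − (-20.5) = 2 dB over threshold.
Input overshoot = R × output overshoot = 12 dB → input = -20.5 + 12 = -8.5 dBFS.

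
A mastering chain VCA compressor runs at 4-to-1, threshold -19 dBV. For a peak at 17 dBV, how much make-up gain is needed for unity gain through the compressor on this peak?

The peak compresses to -19 + 36/4 = -10 dBV.
To reach 17 dBV requires 17 − (-10) = 27 dB of make-up.

27 dB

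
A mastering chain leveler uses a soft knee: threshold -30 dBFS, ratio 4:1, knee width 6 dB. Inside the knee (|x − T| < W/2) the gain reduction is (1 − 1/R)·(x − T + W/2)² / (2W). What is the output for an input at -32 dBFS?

x − T + W/2 = -32 − (-30) + 3 = 1.
GR = (1 − 1/4) × 1² / 12 = 0.75 × 1 / 12 = 0.0625 dB.
Output = -32 − 0.0625 = -32.0625 dBFS.

-32.0625 dBFS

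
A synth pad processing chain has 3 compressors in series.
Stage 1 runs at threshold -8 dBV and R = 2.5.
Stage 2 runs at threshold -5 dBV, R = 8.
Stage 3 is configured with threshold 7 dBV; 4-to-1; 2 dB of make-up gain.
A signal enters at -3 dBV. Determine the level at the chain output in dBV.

-4 dBV

Stage 1: -3 dBV is 5 dB over -8 dBV; at 2.5:1 that becomes 2 dB over, giving -6 dBV.
Stage 2: below threshold (-6 ≤ -5); passes unchanged; output -6 dBV.
Stage 3: -6 dBV is at or below the 7 dBV threshold — no compression; make-up brings it to -4 dBV.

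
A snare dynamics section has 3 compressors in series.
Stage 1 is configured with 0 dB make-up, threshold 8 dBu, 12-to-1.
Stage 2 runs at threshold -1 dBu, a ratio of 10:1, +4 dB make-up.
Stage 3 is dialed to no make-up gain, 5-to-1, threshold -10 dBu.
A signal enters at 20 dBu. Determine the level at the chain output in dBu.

-7.2 dBu

Stage 1: overshoot 12 dB → 12/12 = 1 dB → 9 dBu.
Stage 2: 9 dBu is 10 dB over -1 dBu; at 10:1 that becomes 1 dB over, giving 0 dBu; +4 dB make-up → 4 dBu.
Stage 3: 14 dB above -10 dBu, reduced 5:1 to 2.8 dB above → -7.2 dBu.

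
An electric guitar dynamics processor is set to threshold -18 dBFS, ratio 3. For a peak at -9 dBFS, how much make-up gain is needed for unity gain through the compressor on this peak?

Without make-up, output = threshold + overshoot/3 = -18 + 3 = -15 dBFS.
Gap to target: 6 dB.

6 dB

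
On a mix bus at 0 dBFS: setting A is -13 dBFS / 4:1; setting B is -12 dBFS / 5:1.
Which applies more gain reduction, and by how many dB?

A, by 0.15 dB

A: overshoot 13 dB → output overshoot 3.25 dB → GR 9.75 dB.
B: overshoot 12 dB → output overshoot 2.4 dB → GR 9.6 dB.
Difference: 0.15 dB in favour of A.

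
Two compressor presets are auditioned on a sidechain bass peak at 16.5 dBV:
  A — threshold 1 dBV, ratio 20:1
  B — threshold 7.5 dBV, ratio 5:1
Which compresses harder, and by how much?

A: GR = 15.5 − 15.5/20 = 14.725 dB.
B: GR = 9 − 9/5 = 7.2 dB.
Difference: 7.525 dB in favour of A.

A, by 7.525 dB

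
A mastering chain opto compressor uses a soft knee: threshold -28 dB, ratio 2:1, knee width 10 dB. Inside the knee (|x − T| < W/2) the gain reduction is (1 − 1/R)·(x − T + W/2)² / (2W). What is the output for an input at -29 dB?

x − T + W/2 = -29 − (-28) + 5 = 4.
GR = (1 − 1/2) × 4² / 20 = 0.5 × 16 / 20 = 0.4 dB.
Output = -29 − 0.4 = -29.4 dB.

-29.4 dB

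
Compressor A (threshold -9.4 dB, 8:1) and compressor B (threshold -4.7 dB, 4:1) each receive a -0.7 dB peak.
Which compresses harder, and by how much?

A, by 4.6125 dB

A: 8.7 dB over, compressed to 1.0875 dB over, so 7.6125 dB of GR.
B: 4 dB over, compressed to 1 dB over, so 3 dB of GR.
Difference: 4.6125 dB in favour of A.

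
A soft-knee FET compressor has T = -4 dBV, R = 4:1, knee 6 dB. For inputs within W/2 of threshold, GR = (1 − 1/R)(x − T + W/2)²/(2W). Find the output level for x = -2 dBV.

-3.5625 dBV

x − T + W/2 = -2 − (-4) + 3 = 5.
GR = (1 − 1/4) × 5² / 12 = 0.75 × 25 / 12 = 1.5625 dB.
Output = -2 − 1.5625 = -3.5625 dBV.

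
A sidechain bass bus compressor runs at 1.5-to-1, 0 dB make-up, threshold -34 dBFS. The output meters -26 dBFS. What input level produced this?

-22 dBFS

That's 8 dB above the -34 dBFS threshold.
Input overshoot = R × output overshoot = 12 dB → input = -34 + 12 = -22 dBFS.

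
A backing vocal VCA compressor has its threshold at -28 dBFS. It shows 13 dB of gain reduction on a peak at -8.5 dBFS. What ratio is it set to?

3:1

Input overshoot = -8.5 − (-28) = 19.5 dB.
Output overshoot = 19.5 − 13 = 6.5 dB.
Ratio = input overshoot / output overshoot = 19.5 / 6.5 = 3.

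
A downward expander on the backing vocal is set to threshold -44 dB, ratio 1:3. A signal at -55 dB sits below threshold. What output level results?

Below threshold, a 1:3 expander applies gain = (3−1)×(T − x) of attenuation.
(3−1) × 11 = 22 dB, so output = -55 − 22 = -77 dB.

-77 dB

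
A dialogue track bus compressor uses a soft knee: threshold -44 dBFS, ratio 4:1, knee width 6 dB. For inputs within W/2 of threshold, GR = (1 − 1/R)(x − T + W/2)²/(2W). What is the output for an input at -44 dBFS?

x − T + W/2 = -44 − (-44) + 3 = 3.
GR = (1 − 1/4) × 3² / 12 = 0.75 × 9 / 12 = 0.5625 dB.
Output = -44 − 0.5625 = -44.5625 dBFS.

-44.5625 dBFS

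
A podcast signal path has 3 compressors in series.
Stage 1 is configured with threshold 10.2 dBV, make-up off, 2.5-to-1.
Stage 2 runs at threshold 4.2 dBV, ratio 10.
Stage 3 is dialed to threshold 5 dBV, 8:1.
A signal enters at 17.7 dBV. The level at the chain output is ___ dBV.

5.0125 dBV

Stage 1: 7.5 dB above 10.2 dBV, reduced 2.5:1 to 3 dB above → 13.2 dBV.
Stage 2: overshoot 9 dB → 9/10 = 0.9 dB → 5.1 dBV.
Stage 3: 5.1 dBV is 0.1 dB over 5 dBV; at 8:1 that becomes 0.0125 dB over, giving 5.0125 dBV.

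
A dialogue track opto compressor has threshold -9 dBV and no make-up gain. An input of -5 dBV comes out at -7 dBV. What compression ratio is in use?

Input overshoot = -5 − (-9) = 4 dB; output overshoot = -7 − (-9) = 2 dB.
Ratio = 4 / 2 = 2.

2:1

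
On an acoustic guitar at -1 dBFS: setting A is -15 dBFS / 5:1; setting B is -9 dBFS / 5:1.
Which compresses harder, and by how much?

A, by 4.8 dB

A: overshoot 14 dB → output overshoot 2.8 dB → GR 11.2 dB.
B: overshoot 8 dB → output overshoot 1.6 dB → GR 6.4 dB.
A reduces 4.8 dB more.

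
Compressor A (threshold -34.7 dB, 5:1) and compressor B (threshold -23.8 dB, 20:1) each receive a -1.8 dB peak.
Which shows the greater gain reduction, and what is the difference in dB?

A, by 5.42 dB

A: GR = 32.9 − 32.9/5 = 26.32 dB.
B: GR = 22 − 22/20 = 20.9 dB.
A applies 5.42 dB more gain reduction.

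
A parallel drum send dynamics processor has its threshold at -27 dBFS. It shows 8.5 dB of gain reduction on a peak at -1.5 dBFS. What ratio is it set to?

1.5:1

Input overshoot = -1.5 − (-27) = 25.5 dB.
Output overshoot = 25.5 − 8.5 = 17 dB.
Ratio = input overshoot / output overshoot = 25.5 / 17 = 1.5.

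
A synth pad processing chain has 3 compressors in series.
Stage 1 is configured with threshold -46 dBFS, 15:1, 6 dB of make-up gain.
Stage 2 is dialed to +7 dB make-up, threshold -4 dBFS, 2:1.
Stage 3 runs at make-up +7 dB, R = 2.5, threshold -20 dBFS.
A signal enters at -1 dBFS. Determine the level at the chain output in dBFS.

Stage 1: -1 dBFS is 45 dB over -46 dBFS; at 15:1 that becomes 3 dB over, giving -43 dBFS; +6 dB make-up → -37 dBFS.
Stage 2: below threshold (-37 ≤ -4); passes unchanged; make-up brings it to -30 dBFS.
Stage 3: -30 dBFS is at or below the -20 dBFS threshold — no compression; make-up brings it to -23 dBFS.

-23 dBFS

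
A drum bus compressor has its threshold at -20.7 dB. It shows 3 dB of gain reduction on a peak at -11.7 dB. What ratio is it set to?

Input overshoot = -11.7 − (-20.7) = 9 dB.
Output overshoot = 9 − 3 = 6 dB.
Ratio = input overshoot / output overshoot = 9 / 6 = 1.5.

1.5:1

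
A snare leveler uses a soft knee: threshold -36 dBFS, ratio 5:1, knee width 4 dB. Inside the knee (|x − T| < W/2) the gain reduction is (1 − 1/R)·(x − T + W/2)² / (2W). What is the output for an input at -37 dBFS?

-37.1 dBFS

x − T + W/2 = -37 − (-36) + 2 = 1.
GR = (1 − 1/5) × 1² / 8 = 0.8 × 1 / 8 = 0.1 dB.
Output = -37 − 0.1 = -37.1 dBFS.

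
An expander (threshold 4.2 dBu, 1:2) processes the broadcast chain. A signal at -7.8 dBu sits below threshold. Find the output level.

-19.8 dBu

The input is 12 dB below the 4.2 dBu threshold.
A 1:2 expander multiplies undershoot by 2: 12 × 2 = 24 dB below threshold.
Output = 4.2 − 24 = -19.8 dBu.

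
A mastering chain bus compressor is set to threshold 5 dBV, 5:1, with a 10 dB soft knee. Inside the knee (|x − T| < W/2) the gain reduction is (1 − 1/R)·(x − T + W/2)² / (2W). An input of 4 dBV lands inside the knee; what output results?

3.36 dBV

x − T + W/2 = 4 − 5 + 5 = 4.
GR = (1 − 1/5) × 4² / 20 = 0.8 × 16 / 20 = 0.64 dB.
Output = 4 − 0.64 = 3.36 dBV.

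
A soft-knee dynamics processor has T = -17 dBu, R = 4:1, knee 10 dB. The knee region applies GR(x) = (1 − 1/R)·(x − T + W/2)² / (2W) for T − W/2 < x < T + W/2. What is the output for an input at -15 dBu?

-16.8375 dBu

x − T + W/2 = -15 − (-17) + 5 = 7.
GR = (1 − 1/4) × 7² / 20 = 0.75 × 49 / 20 = 1.8375 dB.
Output = -15 − 1.8375 = -16.8375 dBu.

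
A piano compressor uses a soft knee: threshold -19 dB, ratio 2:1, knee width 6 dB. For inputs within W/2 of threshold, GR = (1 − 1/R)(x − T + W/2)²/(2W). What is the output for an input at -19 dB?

x − T + W/2 = -19 − (-19) + 3 = 3.
GR = (1 − 1/2) × 3² / 12 = 0.5 × 9 / 12 = 0.375 dB.
Output = -19 − 0.375 = -19.375 dB.

-19.375 dB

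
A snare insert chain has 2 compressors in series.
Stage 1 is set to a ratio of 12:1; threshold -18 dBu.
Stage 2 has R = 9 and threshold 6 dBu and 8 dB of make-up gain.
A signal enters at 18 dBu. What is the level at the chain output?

-7 dBu

Stage 1: 36 dB above -18 dBu, reduced 12:1 to 3 dB above → -15 dBu.
Stage 2: -15 dBu is at or below the 6 dBu threshold — no compression; make-up brings it to -7 dBu.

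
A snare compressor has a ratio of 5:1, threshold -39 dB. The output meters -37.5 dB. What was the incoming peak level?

The compressed level sits -37.5 − (-39) = 1.5 dB over threshold.
Before 5:1 compression the overshoot was 1.5 × 5 = 7.5 dB, so input = -39 + 7.5 = -31.5 dB.

-31.5 dB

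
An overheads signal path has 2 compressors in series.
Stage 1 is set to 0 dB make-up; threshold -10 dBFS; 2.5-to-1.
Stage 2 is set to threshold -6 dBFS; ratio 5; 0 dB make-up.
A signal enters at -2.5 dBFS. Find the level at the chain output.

-7 dBFS

Stage 1: overshoot 7.5 dB → 7.5/2.5 = 3 dB → -7 dBFS.
Stage 2: -7 dBFS ≤ -6 dBFS, so stage 2 doesn't engage; output -7 dBFS.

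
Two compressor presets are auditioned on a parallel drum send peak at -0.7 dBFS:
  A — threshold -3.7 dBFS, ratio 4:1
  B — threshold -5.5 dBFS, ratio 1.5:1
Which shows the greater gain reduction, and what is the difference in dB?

A, by 0.65 dB

A: overshoot 3 dB → output overshoot 0.75 dB → GR 2.25 dB.
B: overshoot 4.8 dB → output overshoot 3.2 dB → GR 1.6 dB.
A applies 0.65 dB more gain reduction.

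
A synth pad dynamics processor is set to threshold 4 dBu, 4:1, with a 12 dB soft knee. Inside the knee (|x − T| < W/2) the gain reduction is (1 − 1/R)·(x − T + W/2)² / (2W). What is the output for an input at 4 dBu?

2.875 dBu

x − T + W/2 = 4 − 4 + 6 = 6.
GR = (1 − 1/4) × 6² / 24 = 0.75 × 36 / 24 = 1.125 dB.
Output = 4 − 1.125 = 2.875 dBu.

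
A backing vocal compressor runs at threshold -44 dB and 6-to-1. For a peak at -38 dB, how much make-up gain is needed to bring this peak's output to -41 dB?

Without make-up, output = threshold + overshoot/6 = -44 + 1 = -43 dB.
Gap to target: 2 dB.

2 dB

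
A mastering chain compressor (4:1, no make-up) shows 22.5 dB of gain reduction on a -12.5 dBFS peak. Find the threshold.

Gain reduction = -12.5 − (-35) = 22.5 dB; output overshoot = GR / (R − 1) = 22.5 / 3 = 7.5 dB.
Threshold = output − output overshoot = -35 − 7.5 = -42.5 dBFS.

-42.5 dBFS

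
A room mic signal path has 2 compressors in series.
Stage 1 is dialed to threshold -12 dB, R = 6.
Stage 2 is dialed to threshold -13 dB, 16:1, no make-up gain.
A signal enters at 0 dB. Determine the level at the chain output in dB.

-12.8125 dB

Stage 1: 0 dB is 12 dB over -12 dB; at 6:1 that becomes 2 dB over, giving -10 dB.
Stage 2: overshoot 3 dB → 3/16 = 0.1875 dB → -12.8125 dB.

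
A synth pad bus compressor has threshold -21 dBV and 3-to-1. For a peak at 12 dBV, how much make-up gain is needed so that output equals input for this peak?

22 dB

The peak compresses to -21 + 33/3 = -10 dBV.
To reach 12 dBV requires 12 − (-10) = 22 dB of make-up.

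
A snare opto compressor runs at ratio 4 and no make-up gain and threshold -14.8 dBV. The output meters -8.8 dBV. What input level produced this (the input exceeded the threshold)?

9.2 dBV

That's 6 dB above the -14.8 dBV threshold.
Before 4:1 compression the overshoot was 6 × 4 = 24 dB, so input = -14.8 + 24 = 9.2 dBV.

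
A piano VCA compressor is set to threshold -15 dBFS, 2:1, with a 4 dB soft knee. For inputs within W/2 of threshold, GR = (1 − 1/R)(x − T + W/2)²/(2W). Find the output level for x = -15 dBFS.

x − T + W/2 = -15 − (-15) + 2 = 2.
GR = (1 − 1/2) × 2² / 8 = 0.5 × 4 / 8 = 0.25 dB.
Output = -15 − 0.25 = -15.25 dBFS.

-15.25 dBFS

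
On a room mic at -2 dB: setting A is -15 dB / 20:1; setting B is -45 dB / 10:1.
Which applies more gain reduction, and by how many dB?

A: GR = 13 − 13/20 = 12.35 dB.
B: GR = 43 − 43/10 = 38.7 dB.
B reduces 26.35 dB more.

B, by 26.35 dB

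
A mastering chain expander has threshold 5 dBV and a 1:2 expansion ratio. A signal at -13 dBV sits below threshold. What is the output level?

-31 dBV

Below threshold, a 1:2 expander applies gain = (2−1)×(T − x) of attenuation.
(2−1) × 18 = 18 dB, so output = -13 − 18 = -31 dBV.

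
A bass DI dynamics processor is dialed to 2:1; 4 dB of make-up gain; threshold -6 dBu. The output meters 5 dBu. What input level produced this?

8 dBu

Remove make-up: 5 − 4 = 1 dBu.
That's 7 dB above the -6 dBu threshold.
Before 2:1 compression the overshoot was 7 × 2 = 14 dB, so input = -6 + 14 = 8 dBu.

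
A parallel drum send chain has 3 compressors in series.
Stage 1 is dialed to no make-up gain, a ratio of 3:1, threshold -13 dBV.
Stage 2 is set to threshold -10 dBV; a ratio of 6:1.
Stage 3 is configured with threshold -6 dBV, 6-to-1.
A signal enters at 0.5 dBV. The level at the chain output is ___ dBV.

Stage 1: 13.5 dB above -13 dBV, reduced 3:1 to 4.5 dB above → -8.5 dBV.
Stage 2: -8.5 dBV is 1.5 dB over -10 dBV; at 6:1 that becomes 0.25 dB over, giving -9.75 dBV.
Stage 3: -9.75 dBV ≤ -6 dBV, so stage 3 doesn't engage; output -9.75 dBV.

-9.75 dBV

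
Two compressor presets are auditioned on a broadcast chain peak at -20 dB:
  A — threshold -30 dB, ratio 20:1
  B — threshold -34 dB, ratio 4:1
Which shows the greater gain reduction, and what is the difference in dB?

B, by 1 dB

A: GR = 10 − 10/20 = 9.5 dB.
B: GR = 14 − 14/4 = 10.5 dB.
Difference: 1 dB in favour of B.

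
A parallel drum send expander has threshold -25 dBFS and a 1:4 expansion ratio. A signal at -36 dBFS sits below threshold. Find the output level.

-69 dBFS

Undershoot = (-25) − (-36) = 11 dB.
At 1:4, that expands to 44 dB under threshold.
Output = -25 − 44 = -69 dBFS.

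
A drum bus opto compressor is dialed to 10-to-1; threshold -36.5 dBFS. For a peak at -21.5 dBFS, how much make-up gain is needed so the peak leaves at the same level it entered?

Without make-up, output = threshold + overshoot/10 = -36.5 + 1.5 = -35 dBFS.
Gap to target: 13.5 dB.

13.5 dB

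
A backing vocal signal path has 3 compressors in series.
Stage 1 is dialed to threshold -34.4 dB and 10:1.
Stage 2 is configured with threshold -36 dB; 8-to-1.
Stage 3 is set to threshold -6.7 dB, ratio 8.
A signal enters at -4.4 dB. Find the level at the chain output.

Stage 1: 30 dB above -34.4 dB, reduced 10:1 to 3 dB above → -31.4 dB.
Stage 2: -31.4 dB is 4.6 dB over -36 dB; at 8:1 that becomes 0.575 dB over, giving -35.425 dB.
Stage 3: -35.425 dB is at or below the -6.7 dB threshold — no compression; output -35.425 dB.

-35.425 dB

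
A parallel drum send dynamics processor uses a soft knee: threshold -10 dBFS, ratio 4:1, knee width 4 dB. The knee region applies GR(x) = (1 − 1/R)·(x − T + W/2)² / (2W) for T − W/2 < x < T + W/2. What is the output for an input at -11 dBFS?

-11.09375 dBFS

x − T + W/2 = -11 − (-10) + 2 = 1.
GR = (1 − 1/4) × 1² / 8 = 0.75 × 1 / 8 = 0.09375 dB.
Output = -11 − 0.09375 = -11.09375 dBFS.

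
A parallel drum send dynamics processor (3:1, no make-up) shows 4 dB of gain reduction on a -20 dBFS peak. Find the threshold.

-26 dBFS

Let T be the threshold. Output overshoot = (input overshoot)/R, so -24 − T = (-20 − T)/3.
3·(-24 − T) = -20 − T → 2·T = -72 − (-20) = -52.
T = -52/2 = -26 dBFS.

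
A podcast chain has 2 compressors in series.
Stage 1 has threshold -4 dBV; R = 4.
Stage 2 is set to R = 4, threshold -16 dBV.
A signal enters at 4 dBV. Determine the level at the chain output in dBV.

Stage 1: 8 dB above -4 dBV, reduced 4:1 to 2 dB above → -2 dBV.
Stage 2: -2 dBV is 14 dB over -16 dBV; at 4:1 that becomes 3.5 dB over, giving -12.5 dBV.

-12.5 dBV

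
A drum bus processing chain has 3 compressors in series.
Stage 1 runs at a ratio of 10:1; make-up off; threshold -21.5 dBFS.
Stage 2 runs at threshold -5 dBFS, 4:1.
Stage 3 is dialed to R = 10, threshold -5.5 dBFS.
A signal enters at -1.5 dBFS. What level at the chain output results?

-19.5 dBFS

Stage 1: 20 dB above -21.5 dBFS, reduced 10:1 to 2 dB above → -19.5 dBFS.
Stage 2: below threshold (-19.5 ≤ -5); passes unchanged; output -19.5 dBFS.
Stage 3: -19.5 dBFS ≤ -5.5 dBFS, so stage 3 doesn't engage; output -19.5 dBFS.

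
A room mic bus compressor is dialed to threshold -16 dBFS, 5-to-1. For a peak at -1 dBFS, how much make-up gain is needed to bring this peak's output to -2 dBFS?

Without make-up, output = threshold + overshoot/5 = -16 + 3 = -13 dBFS.
Gap to target: 11 dB.

11 dB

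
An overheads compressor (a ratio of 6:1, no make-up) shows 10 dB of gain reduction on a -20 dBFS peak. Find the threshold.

-32 dBFS

Gain reduction = -20 − (-30) = 10 dB; output overshoot = GR / (R − 1) = 10 / 5 = 2 dB.
Threshold = output − output overshoot = -30 − 2 = -32 dBFS.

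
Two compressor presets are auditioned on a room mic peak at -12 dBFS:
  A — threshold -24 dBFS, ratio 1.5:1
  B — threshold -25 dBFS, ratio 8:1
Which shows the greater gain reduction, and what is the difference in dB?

B, by 7.375 dB

A: 12 dB over, compressed to 8 dB over, so 4 dB of GR.
B: 13 dB over, compressed to 1.625 dB over, so 11.375 dB of GR.
B applies 7.375 dB more gain reduction.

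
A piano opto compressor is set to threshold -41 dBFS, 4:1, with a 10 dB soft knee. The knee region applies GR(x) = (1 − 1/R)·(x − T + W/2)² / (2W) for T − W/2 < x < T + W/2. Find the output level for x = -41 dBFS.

-41.9375 dBFS

x − T + W/2 = -41 − (-41) + 5 = 5.
GR = (1 − 1/4) × 5² / 20 = 0.75 × 25 / 20 = 0.9375 dB.
Output = -41 − 0.9375 = -41.9375 dBFS.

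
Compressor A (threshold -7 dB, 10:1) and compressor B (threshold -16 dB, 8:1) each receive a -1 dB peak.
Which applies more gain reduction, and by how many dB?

A: 6 dB over, compressed to 0.6 dB over, so 5.4 dB of GR.
B: 15 dB over, compressed to 1.875 dB over, so 13.125 dB of GR.
Difference: 7.725 dB in favour of B.

B, by 7.725 dB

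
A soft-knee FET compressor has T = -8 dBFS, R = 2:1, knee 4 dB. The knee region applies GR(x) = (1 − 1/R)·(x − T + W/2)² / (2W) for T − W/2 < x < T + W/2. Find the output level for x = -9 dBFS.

x − T + W/2 = -9 − (-8) + 2 = 1.
GR = (1 − 1/2) × 1² / 8 = 0.5 × 1 / 8 = 0.0625 dB.
Output = -9 − 0.0625 = -9.0625 dBFS.

-9.0625 dBFS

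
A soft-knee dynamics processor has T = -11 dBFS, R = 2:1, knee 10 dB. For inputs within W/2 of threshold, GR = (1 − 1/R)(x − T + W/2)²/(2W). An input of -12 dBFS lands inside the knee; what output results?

-12.4 dBFS

x − T + W/2 = -12 − (-11) + 5 = 4.
GR = (1 − 1/2) × 4² / 20 = 0.5 × 16 / 20 = 0.4 dB.
Output = -12 − 0.4 = -12.4 dBFS.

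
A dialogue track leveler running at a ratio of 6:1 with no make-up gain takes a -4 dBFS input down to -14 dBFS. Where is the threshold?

Let T be the threshold. Output overshoot = (input overshoot)/R, so -14 − T = (-4 − T)/6.
6·(-14 − T) = -4 − T → 5·T = -84 − (-4) = -80.
T = -80/5 = -16 dBFS.

-16 dBFS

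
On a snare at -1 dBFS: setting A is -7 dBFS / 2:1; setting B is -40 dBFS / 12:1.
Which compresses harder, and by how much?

A: GR = 6 − 6/2 = 3 dB.
B: GR = 39 − 39/12 = 35.75 dB.
Difference: 32.75 dB in favour of B.

B, by 32.75 dB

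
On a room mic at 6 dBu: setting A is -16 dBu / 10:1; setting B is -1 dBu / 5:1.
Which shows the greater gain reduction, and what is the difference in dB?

A, by 14.2 dB

A: overshoot 22 dB → output overshoot 2.2 dB → GR 19.8 dB.
B: overshoot 7 dB → output overshoot 1.4 dB → GR 5.6 dB.
Difference: 14.2 dB in favour of A.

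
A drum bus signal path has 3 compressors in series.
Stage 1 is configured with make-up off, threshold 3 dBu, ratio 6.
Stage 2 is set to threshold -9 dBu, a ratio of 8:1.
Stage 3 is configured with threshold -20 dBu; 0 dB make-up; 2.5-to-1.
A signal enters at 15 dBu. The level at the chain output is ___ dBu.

Stage 1: 12 dB above 3 dBu, reduced 6:1 to 2 dB above → 5 dBu.
Stage 2: 5 dBu is 14 dB over -9 dBu; at 8:1 that becomes 1.75 dB over, giving -7.25 dBu.
Stage 3: 12.75 dB above -20 dBu, reduced 2.5:1 to 5.1 dB above → -14.9 dBu.

-14.9 dBu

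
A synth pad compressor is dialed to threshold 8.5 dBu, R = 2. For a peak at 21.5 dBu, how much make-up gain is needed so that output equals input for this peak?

Without make-up, output = threshold + overshoot/2 = 8.5 + 6.5 = 15 dBu.
Gap to target: 6.5 dB.

6.5 dB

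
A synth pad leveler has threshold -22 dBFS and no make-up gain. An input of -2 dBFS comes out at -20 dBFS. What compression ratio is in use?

Input overshoot = -2 − (-22) = 20 dB; output overshoot = -20 − (-22) = 2 dB.
Ratio = 20 / 2 = 10.

10:1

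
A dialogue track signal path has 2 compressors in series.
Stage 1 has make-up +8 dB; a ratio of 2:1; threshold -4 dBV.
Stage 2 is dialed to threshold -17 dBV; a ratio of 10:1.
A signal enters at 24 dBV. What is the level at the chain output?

Stage 1: 24 dBV is 28 dB over -4 dBV; at 2:1 that becomes 14 dB over, giving 10 dBV; +8 dB make-up → 18 dBV.
Stage 2: 18 dBV is 35 dB over -17 dBV; at 10:1 that becomes 3.5 dB over, giving -13.5 dBV.

-13.5 dBV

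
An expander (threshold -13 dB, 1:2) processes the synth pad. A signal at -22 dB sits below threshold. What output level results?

-31 dB

The input is 9 dB below the -13 dB threshold.
A 1:2 expander multiplies undershoot by 2: 9 × 2 = 18 dB below threshold.
Output = -13 − 18 = -31 dB.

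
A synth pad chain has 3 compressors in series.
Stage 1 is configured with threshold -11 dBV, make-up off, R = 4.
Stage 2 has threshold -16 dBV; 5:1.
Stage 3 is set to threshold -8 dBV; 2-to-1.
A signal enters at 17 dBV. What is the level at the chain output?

-13.6 dBV

Stage 1: overshoot 28 dB → 28/4 = 7 dB → -4 dBV.
Stage 2: -4 dBV is 12 dB over -16 dBV; at 5:1 that becomes 2.4 dB over, giving -13.6 dBV.
Stage 3: -13.6 dBV ≤ -8 dBV, so stage 3 doesn't engage; output -13.6 dBV.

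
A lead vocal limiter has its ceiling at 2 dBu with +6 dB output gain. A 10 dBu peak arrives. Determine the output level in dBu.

A brickwall limiter is an ∞:1 compressor: any input above the ceiling is clamped to 2 dBu.
Output gain then adds 6 dB: 2 + 6 = 8 dBu.

8 dBu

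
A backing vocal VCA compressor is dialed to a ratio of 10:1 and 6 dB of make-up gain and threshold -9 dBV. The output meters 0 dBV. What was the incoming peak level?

Remove make-up: 0 − 6 = -6 dBV.
The compressed level sits -6 − (-9) = 3 dB over threshold.
Input overshoot = R × output overshoot = 30 dB → input = -9 + 30 = 21 dBV.

21 dBV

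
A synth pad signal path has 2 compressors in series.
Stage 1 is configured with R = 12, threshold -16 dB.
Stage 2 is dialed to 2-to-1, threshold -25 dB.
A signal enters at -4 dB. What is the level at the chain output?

-20 dB

Stage 1: -4 dB is 12 dB over -16 dB; at 12:1 that becomes 1 dB over, giving -15 dB.
Stage 2: 10 dB above -25 dB, reduced 2:1 to 5 dB above → -20 dB.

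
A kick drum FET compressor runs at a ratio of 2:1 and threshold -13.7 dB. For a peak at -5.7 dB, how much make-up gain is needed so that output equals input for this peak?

4 dB

Without make-up, output = threshold + overshoot/2 = -13.7 + 4 = -9.7 dB.
Gap to target: 4 dB.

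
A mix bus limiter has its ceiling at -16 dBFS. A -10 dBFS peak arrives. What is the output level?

A brickwall limiter is an ∞:1 compressor: any input above the ceiling is clamped to -16 dBFS.

-16 dBFS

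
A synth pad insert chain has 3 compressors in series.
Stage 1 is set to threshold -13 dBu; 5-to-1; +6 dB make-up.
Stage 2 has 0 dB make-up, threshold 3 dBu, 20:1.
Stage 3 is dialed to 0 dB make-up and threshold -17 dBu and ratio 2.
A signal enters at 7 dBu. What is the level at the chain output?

Stage 1: 20 dB above -13 dBu, reduced 5:1 to 4 dB above → -9 dBu; +6 dB make-up → -3 dBu.
Stage 2: below threshold (-3 ≤ 3); passes unchanged; output -3 dBu.
Stage 3: -3 dBu is 14 dB over -17 dBu; at 2:1 that becomes 7 dB over, giving -10 dBu.

-10 dBu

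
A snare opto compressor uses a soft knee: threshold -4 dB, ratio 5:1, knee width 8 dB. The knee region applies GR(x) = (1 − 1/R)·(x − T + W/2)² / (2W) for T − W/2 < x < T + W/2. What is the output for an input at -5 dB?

-5.45 dB

x − T + W/2 = -5 − (-4) + 4 = 3.
GR = (1 − 1/5) × 3² / 16 = 0.8 × 9 / 16 = 0.45 dB.
Output = -5 − 0.45 = -5.45 dB.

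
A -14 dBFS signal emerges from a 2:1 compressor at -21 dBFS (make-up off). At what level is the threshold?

Let T be the threshold. Output overshoot = (input overshoot)/R, so -21 − T = (-14 − T)/2.
2·(-21 − T) = -14 − T → 1·T = -42 − (-14) = -28.
T = -28/1 = -28 dBFS.

-28 dBFS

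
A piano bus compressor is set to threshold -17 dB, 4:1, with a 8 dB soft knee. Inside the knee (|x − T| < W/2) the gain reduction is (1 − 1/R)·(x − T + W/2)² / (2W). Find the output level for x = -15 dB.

-16.6875 dB

x − T + W/2 = -15 − (-17) + 4 = 6.
GR = (1 − 1/4) × 6² / 16 = 0.75 × 36 / 16 = 1.6875 dB.
Output = -15 − 1.6875 = -16.6875 dB.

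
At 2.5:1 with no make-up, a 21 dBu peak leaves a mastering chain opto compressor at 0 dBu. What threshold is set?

-14 dBu

Let T be the threshold. Output overshoot = (input overshoot)/R, so 0 − T = (21 − T)/2.5.
2.5·(0 − T) = 21 − T → 1.5·T = 0 − 21 = -21.
T = -21/1.5 = -14 dBu.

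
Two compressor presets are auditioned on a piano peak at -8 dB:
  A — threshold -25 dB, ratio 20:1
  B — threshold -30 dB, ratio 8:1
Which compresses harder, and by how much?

A: 17 dB over, compressed to 0.85 dB over, so 16.15 dB of GR.
B: 22 dB over, compressed to 2.75 dB over, so 19.25 dB of GR.
B applies 3.1 dB more gain reduction.

B, by 3.1 dB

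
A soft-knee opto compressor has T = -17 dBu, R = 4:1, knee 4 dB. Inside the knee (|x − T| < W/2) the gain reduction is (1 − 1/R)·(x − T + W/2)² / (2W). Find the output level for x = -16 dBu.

x − T + W/2 = -16 − (-17) + 2 = 3.
GR = (1 − 1/4) × 3² / 8 = 0.75 × 9 / 8 = 0.84375 dB.
Output = -16 − 0.84375 = -16.84375 dBu.

-16.84375 dBu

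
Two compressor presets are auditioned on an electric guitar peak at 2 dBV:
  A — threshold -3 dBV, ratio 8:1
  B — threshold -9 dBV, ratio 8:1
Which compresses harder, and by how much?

B, by 5.25 dB

A: 5 dB over, compressed to 0.625 dB over, so 4.375 dB of GR.
B: 11 dB over, compressed to 1.375 dB over, so 9.625 dB of GR.
Difference: 5.25 dB in favour of B.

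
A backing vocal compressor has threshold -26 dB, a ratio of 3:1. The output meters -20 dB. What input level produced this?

The compressed level sits -20 − (-26) = 6 dB over threshold.
Before 3:1 compression the overshoot was 6 × 3 = 18 dB, so input = -26 + 18 = -8 dB.

-8 dB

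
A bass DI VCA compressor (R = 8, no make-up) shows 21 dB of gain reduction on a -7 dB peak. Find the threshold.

Let T be the threshold. Output overshoot = (input overshoot)/R, so -28 − T = (-7 − T)/8.
8·(-28 − T) = -7 − T → 7·T = -224 − (-7) = -217.
T = -217/7 = -31 dB.

-31 dB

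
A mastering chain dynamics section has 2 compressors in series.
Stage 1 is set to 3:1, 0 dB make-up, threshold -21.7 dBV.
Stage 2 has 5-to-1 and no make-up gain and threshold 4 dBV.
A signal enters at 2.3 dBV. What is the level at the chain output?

-13.7 dBV

Stage 1: 24 dB above -21.7 dBV, reduced 3:1 to 8 dB above → -13.7 dBV.
Stage 2: below threshold (-13.7 ≤ 4); passes unchanged; output -13.7 dBV.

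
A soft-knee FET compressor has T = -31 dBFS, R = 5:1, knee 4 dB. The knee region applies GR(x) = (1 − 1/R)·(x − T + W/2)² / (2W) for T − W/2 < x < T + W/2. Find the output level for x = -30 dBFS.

-30.9 dBFS

x − T + W/2 = -30 − (-31) + 2 = 3.
GR = (1 − 1/5) × 3² / 8 = 0.8 × 9 / 8 = 0.9 dB.
Output = -30 − 0.9 = -30.9 dBFS.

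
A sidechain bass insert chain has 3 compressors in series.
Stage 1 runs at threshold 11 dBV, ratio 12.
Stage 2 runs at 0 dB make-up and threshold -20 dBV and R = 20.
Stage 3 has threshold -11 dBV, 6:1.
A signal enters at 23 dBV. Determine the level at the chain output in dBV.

Stage 1: overshoot 12 dB → 12/12 = 1 dB → 12 dBV.
Stage 2: overshoot 32 dB → 32/20 = 1.6 dB → -18.4 dBV.
Stage 3: -18.4 dBV ≤ -11 dBV, so stage 3 doesn't engage; output -18.4 dBV.

-18.4 dBV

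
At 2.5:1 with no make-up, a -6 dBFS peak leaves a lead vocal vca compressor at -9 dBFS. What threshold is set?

-11 dBFS

Gain reduction = -6 − (-9) = 3 dB; output overshoot = GR / (R − 1) = 3 / 1.5 = 2 dB.
Threshold = output − output overshoot = -9 − 2 = -11 dBFS.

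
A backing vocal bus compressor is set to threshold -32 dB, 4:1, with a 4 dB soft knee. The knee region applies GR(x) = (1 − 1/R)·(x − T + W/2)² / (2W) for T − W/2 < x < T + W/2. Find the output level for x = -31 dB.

x − T + W/2 = -31 − (-32) + 2 = 3.
GR = (1 − 1/4) × 3² / 8 = 0.75 × 9 / 8 = 0.84375 dB.
Output = -31 − 0.84375 = -31.84375 dB.

-31.84375 dB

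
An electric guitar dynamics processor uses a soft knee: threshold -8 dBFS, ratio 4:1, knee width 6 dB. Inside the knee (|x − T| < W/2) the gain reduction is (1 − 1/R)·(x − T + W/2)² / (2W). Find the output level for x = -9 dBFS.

x − T + W/2 = -9 − (-8) + 3 = 2.
GR = (1 − 1/4) × 2² / 12 = 0.75 × 4 / 12 = 0.25 dB.
Output = -9 − 0.25 = -9.25 dBFS.

-9.25 dBFS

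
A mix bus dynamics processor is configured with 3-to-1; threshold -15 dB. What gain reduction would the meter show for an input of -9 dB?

4 dB

The signal is 6 dB above threshold.
At 3:1, output sits 6/3 = 2 dB above threshold.
So the signal is attenuated by 6 − 2 = 4 dB.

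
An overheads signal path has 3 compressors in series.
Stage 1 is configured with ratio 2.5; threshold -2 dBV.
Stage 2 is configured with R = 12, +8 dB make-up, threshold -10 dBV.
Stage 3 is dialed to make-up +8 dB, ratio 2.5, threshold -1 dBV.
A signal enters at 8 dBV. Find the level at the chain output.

7 dBV

Stage 1: 8 dBV is 10 dB over -2 dBV; at 2.5:1 that becomes 4 dB over, giving 2 dBV.
Stage 2: overshoot 12 dB → 12/12 = 1 dB → -9 dBV; +8 dB make-up → -1 dBV.
Stage 3: -1 dBV is at or below the -1 dBV threshold — no compression; make-up brings it to 7 dBV.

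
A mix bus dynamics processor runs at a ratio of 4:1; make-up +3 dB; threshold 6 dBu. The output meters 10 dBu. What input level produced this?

10 dBu

Stripping the +3 dB make-up gives 7 dBu at the gain stage.
That's 1 dB above the 6 dBu threshold.
Undo the ratio: input overshoot = 1 × 4 = 4 dB, giving input = 10 dBu.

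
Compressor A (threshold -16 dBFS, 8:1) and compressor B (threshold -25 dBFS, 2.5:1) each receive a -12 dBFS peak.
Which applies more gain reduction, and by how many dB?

A: overshoot 4 dB → output overshoot 0.5 dB → GR 3.5 dB.
B: overshoot 13 dB → output overshoot 5.2 dB → GR 7.8 dB.
Difference: 4.3 dB in favour of B.

B, by 4.3 dB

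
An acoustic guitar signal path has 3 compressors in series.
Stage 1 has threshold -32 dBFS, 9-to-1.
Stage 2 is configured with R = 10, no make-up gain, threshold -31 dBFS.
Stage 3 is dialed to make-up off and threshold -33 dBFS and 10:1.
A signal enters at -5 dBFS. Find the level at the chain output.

-32.78 dBFS

Stage 1: 27 dB above -32 dBFS, reduced 9:1 to 3 dB above → -29 dBFS.
Stage 2: -29 dBFS is 2 dB over -31 dBFS; at 10:1 that becomes 0.2 dB over, giving -30.8 dBFS.
Stage 3: -30.8 dBFS is 2.2 dB over -33 dBFS; at 10:1 that becomes 0.22 dB over, giving -32.78 dBFS.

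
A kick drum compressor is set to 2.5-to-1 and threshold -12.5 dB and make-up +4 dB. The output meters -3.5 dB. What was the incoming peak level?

Remove make-up: -3.5 − 4 = -7.5 dB.
That's 5 dB above the -12.5 dB threshold.
Undo the ratio: input overshoot = 5 × 2.5 = 12.5 dB, giving input = 0 dB.

0 dB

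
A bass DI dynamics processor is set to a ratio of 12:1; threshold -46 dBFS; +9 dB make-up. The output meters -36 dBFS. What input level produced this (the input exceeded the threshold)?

-34 dBFS

Before make-up, the level was -36 − 9 = -45 dBFS.
Post-compression overshoot = -45 − (-46) = 1 dB.
Undo the ratio: input overshoot = 1 × 12 = 12 dB, giving input = -34 dBFS.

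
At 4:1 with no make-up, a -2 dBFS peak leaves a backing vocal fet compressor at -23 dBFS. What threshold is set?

Input is 28 dB above T (since output overshoot × R = input overshoot: (-23 − T)·4 = -2 − T gives T = -30 dBFS).
Check: -30 + (-2 − (-30))/4 = -30 + 7 = -23 dBFS. ✓

-30 dBFS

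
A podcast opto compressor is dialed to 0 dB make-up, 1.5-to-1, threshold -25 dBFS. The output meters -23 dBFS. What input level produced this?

-22 dBFS

Post-compression overshoot = -23 − (-25) = 2 dB.
Undo the ratio: input overshoot = 2 × 1.5 = 3 dB, giving input = -22 dBFS.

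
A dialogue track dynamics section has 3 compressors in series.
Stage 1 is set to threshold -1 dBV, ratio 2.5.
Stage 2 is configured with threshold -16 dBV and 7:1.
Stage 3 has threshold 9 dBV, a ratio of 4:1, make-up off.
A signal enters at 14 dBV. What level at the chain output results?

-13 dBV

Stage 1: 15 dB above -1 dBV, reduced 2.5:1 to 6 dB above → 5 dBV.
Stage 2: 21 dB above -16 dBV, reduced 7:1 to 3 dB above → -13 dBV.
Stage 3: below threshold (-13 ≤ 9); passes unchanged; output -13 dBV.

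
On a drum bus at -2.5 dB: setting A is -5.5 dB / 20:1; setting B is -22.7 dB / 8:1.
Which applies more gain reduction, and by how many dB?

B, by 14.825 dB

A: GR = 3 − 3/20 = 2.85 dB.
B: GR = 20.2 − 20.2/8 = 17.675 dB.
B applies 14.825 dB more gain reduction.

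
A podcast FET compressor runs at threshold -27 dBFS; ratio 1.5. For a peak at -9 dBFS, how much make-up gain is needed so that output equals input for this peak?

6 dB

Overshoot 18 dB → 18/1.5 = 12 dB after compression, so the compressed level is -27 + 12 = -15 dBFS.
Make-up = target − compressed = -9 − (-15) = 6 dB.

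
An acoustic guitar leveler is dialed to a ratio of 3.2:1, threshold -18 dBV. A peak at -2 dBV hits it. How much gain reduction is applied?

Overshoot = -2 − (-18) = 16 dB.
A 3.2:1 ratio leaves 5 dB of that excess.
So the signal is attenuated by 16 − 5 = 11 dB.

11 dB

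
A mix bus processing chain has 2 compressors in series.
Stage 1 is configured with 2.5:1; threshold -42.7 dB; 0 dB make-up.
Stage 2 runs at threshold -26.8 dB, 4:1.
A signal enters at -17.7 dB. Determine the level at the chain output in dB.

-32.7 dB

Stage 1: -17.7 dB is 25 dB over -42.7 dB; at 2.5:1 that becomes 10 dB over, giving -32.7 dB.
Stage 2: -32.7 dB ≤ -26.8 dB, so stage 2 doesn't engage; output -32.7 dB.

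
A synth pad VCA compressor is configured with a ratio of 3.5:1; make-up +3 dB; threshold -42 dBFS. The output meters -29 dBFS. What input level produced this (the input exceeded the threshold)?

Stripping the +3 dB make-up gives -32 dBFS at the gain stage.
Post-compression overshoot = -32 − (-42) = 10 dB.
Input overshoot = R × output overshoot = 35 dB → input = -42 + 35 = -7 dBFS.

-7 dBFS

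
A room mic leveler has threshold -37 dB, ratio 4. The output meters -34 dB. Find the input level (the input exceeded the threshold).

Post-compression overshoot = -34 − (-37) = 3 dB.
Before 4:1 compression the overshoot was 3 × 4 = 12 dB, so input = -37 + 12 = -25 dB.

-25 dB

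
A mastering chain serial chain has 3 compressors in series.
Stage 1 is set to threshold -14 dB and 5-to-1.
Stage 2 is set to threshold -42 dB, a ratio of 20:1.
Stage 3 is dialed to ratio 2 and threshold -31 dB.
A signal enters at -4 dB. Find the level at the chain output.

-40.5 dB

Stage 1: overshoot 10 dB → 10/5 = 2 dB → -12 dB.
Stage 2: -12 dB is 30 dB over -42 dB; at 20:1 that becomes 1.5 dB over, giving -40.5 dB.
Stage 3: -40.5 dB ≤ -31 dB, so stage 3 doesn't engage; output -40.5 dB.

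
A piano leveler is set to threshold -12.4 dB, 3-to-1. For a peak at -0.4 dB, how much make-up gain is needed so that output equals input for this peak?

Without make-up, output = threshold + overshoot/3 = -12.4 + 4 = -8.4 dB.
Gap to target: 8 dB.

8 dB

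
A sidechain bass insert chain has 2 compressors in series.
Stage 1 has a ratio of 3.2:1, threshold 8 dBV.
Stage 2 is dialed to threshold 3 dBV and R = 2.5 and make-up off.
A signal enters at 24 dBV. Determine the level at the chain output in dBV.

7 dBV

Stage 1: 24 dBV is 16 dB over 8 dBV; at 3.2:1 that becomes 5 dB over, giving 13 dBV.
Stage 2: overshoot 10 dB → 10/2.5 = 4 dB → 7 dBV.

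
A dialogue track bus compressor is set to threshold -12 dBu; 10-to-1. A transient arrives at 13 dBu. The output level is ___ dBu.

Overshoot: 13 − (-12) = 25 dB.
At 10:1 the overshoot is divided by 10, leaving 2.5 dB above threshold.
Output = -12 + 2.5 = -9.5 dBu.

-9.5 dBu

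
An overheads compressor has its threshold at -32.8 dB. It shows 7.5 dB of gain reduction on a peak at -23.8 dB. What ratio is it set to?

6:1

Input overshoot = -23.8 − (-32.8) = 9 dB.
Output overshoot = 9 − 7.5 = 1.5 dB.
Ratio = input overshoot / output overshoot = 9 / 1.5 = 6.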